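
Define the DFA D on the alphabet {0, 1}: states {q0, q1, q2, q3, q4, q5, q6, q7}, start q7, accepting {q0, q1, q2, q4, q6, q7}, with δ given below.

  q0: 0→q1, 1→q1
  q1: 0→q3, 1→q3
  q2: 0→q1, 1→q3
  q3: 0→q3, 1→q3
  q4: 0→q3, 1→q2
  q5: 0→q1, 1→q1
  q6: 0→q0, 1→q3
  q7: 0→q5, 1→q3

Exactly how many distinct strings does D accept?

The useful subgraph on states {q1, q5, q7} is acyclic, so L(D) is finite; the longest accepting path visits 3 useful states, giving maximum string length 2.
Counting accepting paths from q7 by length: 1 of length 0, 2 of length 2. Total 3.

3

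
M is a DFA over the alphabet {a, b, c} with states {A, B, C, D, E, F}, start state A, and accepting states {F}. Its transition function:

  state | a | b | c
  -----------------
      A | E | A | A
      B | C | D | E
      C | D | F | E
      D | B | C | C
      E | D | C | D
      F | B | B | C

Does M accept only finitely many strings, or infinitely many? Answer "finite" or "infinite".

infinite

State A is reachable from the start and can reach an accepting state, and it lies on the cycle A → A.
Traversing that cycle any number of times yields accepted strings of unbounded length, so the language is infinite.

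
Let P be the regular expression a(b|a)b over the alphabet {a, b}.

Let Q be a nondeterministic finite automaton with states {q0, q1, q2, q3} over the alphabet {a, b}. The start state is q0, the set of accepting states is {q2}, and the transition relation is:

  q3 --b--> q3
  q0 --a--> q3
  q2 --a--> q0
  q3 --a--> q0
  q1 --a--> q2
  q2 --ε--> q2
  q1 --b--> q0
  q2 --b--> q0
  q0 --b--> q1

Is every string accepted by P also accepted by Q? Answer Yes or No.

No

The string aab is in L(P) but not in L(Q).
So L(P) ⊄ L(Q).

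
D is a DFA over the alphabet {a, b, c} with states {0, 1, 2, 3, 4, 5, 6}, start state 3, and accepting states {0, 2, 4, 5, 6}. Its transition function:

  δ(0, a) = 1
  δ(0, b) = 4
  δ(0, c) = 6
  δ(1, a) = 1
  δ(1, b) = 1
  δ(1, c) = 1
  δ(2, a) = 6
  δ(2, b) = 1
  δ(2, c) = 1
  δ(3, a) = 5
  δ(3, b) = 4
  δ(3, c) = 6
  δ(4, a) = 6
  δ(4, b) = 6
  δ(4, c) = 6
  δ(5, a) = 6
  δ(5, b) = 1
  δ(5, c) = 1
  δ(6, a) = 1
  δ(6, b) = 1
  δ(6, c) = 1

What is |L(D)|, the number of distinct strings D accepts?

7

The useful subgraph on states {3, 4, 5, 6} is acyclic, so L(D) is finite; the longest accepting path visits 3 useful states, giving maximum string length 2.
Counting accepting paths from 3 by length: 3 of length 1, 4 of length 2. Total 7.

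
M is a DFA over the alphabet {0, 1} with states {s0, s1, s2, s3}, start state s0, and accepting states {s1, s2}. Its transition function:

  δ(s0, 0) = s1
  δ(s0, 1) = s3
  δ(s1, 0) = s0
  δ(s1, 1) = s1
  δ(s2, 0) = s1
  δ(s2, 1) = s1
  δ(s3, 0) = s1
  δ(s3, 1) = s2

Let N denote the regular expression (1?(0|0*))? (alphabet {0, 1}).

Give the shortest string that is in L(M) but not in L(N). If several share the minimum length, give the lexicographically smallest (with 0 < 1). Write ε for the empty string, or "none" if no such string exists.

01

The string 01 is accepted by M but not by N.
No shorter string lies in the difference, and 01 is the lexicographically first length-2 string in L(M) \ L(N).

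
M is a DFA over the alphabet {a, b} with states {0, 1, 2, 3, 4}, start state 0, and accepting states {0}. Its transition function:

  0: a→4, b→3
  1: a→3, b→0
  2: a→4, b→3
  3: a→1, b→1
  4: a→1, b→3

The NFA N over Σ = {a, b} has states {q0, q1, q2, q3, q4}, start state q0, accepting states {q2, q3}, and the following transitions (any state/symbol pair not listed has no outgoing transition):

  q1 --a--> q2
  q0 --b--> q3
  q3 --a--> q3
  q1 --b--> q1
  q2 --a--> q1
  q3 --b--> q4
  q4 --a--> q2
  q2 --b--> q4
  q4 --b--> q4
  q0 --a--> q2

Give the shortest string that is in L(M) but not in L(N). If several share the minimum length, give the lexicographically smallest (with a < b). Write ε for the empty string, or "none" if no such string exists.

ε

The empty string ε is accepted by M but not by N.
Since ε is the unique shortest string, it is the required witness.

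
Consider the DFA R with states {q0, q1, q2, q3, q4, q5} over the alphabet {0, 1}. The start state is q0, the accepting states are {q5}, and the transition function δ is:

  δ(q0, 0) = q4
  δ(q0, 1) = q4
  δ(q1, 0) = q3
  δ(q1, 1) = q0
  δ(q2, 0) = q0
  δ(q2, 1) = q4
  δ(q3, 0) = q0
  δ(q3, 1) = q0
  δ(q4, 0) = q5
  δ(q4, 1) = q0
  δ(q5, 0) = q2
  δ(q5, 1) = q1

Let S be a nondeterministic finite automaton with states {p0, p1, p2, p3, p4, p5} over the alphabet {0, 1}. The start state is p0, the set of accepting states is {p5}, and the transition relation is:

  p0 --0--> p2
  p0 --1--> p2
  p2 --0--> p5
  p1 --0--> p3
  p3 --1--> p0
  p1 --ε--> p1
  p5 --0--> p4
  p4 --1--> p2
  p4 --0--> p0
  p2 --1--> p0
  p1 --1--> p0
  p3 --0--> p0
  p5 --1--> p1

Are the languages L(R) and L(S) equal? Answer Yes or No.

Yes

Exploring the product automaton R × S from the start pair (q0, p0), following both machines on each input symbol, reaches 6 state pairs: (q0, p0), (q4, p2), (q5, p5), (q2, p4), (q1, p1), (q3, p3).
R accepts in {q5} and S accepts in {p5}. In every reachable pair the two components are either both accepting — (q5, p5) — or both non-accepting, so no string is accepted by exactly one of the machines: L(R) \ L(S) and L(S) \ L(R) are both empty.
Hence every string is accepted by R iff it is accepted by S, and the two languages coincide.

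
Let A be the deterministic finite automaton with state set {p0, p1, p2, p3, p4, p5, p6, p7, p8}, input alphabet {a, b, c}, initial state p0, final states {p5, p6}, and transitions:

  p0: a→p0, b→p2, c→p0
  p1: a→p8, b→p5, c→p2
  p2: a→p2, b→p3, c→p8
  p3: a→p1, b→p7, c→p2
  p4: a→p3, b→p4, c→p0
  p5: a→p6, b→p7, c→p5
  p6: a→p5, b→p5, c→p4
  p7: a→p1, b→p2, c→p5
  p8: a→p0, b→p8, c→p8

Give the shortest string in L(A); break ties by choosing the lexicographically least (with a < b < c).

A breadth-first search from p0 reaches an accepting state first via the path p0 → p2 → p3 → p1 → p5 on input bbab.
No string of length < 4 is accepted (BFS exhausts all shorter strings without reaching an accepting state), and bbab is the lexicographically least accepting string of length 4.

bbab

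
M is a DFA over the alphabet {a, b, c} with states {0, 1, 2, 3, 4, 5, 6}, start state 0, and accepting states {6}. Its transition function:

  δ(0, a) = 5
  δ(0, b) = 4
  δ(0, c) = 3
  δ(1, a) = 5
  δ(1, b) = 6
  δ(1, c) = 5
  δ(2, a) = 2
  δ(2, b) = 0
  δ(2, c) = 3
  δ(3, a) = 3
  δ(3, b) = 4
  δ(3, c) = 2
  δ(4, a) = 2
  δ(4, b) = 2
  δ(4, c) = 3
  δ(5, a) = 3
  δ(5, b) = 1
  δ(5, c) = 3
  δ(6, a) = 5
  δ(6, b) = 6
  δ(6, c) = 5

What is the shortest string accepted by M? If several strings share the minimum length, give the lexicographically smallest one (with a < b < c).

abb

A breadth-first search from 0 reaches an accepting state first via the path 0 → 5 → 1 → 6 on input abb.
No string of length < 3 is accepted (BFS exhausts all shorter strings without reaching an accepting state), and abb is the lexicographically least accepting string of length 3.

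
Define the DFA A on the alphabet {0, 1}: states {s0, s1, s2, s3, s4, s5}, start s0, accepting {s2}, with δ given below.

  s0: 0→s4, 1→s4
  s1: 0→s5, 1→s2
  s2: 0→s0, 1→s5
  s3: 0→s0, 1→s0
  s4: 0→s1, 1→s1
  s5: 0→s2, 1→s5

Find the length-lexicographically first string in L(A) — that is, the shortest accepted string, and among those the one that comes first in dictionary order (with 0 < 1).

A breadth-first search from s0 reaches an accepting state first via the path s0 → s4 → s1 → s2 on input 001.
No string of length < 3 is accepted (BFS exhausts all shorter strings without reaching an accepting state), and 001 is the lexicographically least accepting string of length 3.

001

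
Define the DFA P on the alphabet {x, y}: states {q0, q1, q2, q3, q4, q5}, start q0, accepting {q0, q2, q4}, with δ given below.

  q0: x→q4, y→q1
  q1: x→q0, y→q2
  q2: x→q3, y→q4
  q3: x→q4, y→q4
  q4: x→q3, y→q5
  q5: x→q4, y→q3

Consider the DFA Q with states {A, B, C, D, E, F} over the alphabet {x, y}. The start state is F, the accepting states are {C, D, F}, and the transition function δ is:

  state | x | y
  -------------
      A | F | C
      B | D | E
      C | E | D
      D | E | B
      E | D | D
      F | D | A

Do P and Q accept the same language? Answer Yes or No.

Exploring the product automaton P × Q from the start pair (q0, F), following both machines on each input symbol, reaches 6 state pairs: (q0, F), (q4, D), (q1, A), (q3, E), (q5, B), (q2, C).
P accepts in {q0, q2, q4} and Q accepts in {C, D, F}. In every reachable pair the two components are either both accepting — (q0, F), (q4, D), (q2, C) — or both non-accepting, so no string is accepted by exactly one of the machines: L(P) \ L(Q) and L(Q) \ L(P) are both empty.
Hence every string is accepted by P iff it is accepted by Q, and the two languages coincide.

Yes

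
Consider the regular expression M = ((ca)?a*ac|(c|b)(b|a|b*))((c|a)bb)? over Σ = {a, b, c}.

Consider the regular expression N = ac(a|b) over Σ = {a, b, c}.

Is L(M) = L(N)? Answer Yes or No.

The string b is accepted by M but rejected by N.
So L(M) ≠ L(N).

No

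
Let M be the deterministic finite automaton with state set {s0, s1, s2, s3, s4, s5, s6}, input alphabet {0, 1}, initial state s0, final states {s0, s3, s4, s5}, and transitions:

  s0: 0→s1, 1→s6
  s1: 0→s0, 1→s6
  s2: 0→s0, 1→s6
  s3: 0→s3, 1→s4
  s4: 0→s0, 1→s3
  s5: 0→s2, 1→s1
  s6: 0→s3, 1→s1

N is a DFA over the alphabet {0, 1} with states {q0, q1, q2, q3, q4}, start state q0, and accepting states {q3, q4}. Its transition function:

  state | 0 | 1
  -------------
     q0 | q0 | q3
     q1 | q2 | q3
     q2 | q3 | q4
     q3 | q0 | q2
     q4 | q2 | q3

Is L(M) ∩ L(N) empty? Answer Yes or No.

No

The string 101 is accepted by both M and N.
Hence L(M) ∩ L(N) ≠ ∅.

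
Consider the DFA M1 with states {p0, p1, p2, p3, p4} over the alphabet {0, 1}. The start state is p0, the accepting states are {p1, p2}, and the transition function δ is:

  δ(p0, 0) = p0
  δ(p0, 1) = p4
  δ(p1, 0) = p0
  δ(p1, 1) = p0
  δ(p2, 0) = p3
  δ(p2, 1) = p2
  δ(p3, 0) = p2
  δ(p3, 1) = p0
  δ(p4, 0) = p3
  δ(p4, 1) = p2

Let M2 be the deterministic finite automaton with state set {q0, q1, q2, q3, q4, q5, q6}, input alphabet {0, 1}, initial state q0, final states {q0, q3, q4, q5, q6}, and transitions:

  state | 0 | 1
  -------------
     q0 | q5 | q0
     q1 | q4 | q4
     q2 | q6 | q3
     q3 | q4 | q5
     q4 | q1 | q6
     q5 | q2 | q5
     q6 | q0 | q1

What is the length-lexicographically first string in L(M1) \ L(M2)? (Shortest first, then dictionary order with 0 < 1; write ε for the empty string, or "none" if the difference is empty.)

The string 100 is accepted by M1 but not by M2.
No shorter string lies in the difference, and 100 is the lexicographically first length-3 string in L(M1) \ L(M2).

100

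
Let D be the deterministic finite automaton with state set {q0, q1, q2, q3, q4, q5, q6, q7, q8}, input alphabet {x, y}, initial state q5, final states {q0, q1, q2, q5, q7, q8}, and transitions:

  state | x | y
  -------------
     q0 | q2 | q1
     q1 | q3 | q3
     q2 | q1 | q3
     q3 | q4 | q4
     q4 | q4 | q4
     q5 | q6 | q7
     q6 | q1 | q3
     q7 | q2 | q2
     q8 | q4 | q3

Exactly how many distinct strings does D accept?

7

The useful subgraph on states {q1, q2, q5, q6, q7} is acyclic, so L(D) is finite; the longest accepting path visits 4 useful states, giving maximum string length 3.
Counting accepting paths from q5 by length: 1 of length 0, 1 of length 1, 3 of length 2, 2 of length 3. Total 7.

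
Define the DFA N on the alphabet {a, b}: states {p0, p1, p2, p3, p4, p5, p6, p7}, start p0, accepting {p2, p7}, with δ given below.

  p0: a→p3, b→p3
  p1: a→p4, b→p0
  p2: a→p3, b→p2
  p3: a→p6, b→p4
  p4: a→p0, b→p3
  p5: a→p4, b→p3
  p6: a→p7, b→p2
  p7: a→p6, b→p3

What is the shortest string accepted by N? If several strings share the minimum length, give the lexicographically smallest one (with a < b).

A breadth-first search from p0 reaches an accepting state first via the path p0 → p3 → p6 → p7 on input aaa.
No string of length < 3 is accepted (BFS exhausts all shorter strings without reaching an accepting state), and aaa is the lexicographically least accepting string of length 3.

aaa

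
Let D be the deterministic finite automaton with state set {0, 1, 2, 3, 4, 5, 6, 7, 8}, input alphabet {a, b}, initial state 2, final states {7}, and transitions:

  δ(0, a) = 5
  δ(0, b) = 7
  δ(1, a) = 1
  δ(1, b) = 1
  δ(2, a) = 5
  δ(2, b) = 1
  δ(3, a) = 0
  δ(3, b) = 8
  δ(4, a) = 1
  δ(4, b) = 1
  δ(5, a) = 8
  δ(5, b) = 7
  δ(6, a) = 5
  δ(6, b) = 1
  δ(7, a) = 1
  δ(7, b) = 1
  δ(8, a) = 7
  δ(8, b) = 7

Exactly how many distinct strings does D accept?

The useful subgraph on states {2, 5, 7, 8} is acyclic, so L(D) is finite; the longest accepting path visits 4 useful states, giving maximum string length 3.
Counting accepting paths from 2 by length: 1 of length 2, 2 of length 3. Total 3.

3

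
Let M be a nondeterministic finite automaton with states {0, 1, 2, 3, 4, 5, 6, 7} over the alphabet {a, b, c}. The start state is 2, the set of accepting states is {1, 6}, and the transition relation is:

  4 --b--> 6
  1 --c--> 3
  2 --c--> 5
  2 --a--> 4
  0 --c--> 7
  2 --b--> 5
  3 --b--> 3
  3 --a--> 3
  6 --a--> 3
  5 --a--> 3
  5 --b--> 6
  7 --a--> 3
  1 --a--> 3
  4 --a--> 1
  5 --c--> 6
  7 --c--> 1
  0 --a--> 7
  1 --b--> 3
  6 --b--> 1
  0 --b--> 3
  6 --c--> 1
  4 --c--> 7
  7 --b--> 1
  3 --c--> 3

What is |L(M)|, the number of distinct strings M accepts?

The useful subgraph on states {1, 2, 4, 5, 6, 7} is acyclic, so L(M) is finite; the longest accepting path visits 4 useful states, giving maximum string length 3.
Counting accepting paths from 2 by length: 6 of length 2, 12 of length 3. Total 18.

18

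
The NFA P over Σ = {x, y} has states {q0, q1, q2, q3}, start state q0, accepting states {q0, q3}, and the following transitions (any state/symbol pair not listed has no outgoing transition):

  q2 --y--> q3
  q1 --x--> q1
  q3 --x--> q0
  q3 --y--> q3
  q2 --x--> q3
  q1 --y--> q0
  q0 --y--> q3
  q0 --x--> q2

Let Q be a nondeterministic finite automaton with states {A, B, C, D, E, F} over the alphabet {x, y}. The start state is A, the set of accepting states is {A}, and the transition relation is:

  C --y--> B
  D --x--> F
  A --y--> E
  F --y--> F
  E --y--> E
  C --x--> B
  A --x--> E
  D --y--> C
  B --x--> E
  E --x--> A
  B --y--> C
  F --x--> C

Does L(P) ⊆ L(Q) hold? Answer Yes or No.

The string y is in L(P) but not in L(Q).
So L(P) ⊄ L(Q).

No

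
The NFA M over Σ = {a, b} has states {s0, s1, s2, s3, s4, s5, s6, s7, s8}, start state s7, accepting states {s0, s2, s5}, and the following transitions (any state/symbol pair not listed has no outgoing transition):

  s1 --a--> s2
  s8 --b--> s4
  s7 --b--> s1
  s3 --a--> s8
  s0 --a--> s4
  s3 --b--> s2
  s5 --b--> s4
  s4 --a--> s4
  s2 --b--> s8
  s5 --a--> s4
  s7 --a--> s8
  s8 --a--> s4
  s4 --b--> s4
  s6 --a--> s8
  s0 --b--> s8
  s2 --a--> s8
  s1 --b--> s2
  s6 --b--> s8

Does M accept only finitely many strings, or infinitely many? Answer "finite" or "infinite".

finite

The useful states (reachable from s7 and able to reach an accepting state) are {s1, s2, s7}.
Restricted to these states the transition graph has no cycle, so every accepting path has bounded length and L is finite.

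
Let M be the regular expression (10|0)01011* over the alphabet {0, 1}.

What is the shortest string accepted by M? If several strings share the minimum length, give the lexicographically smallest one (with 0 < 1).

By inspection of the expression, no string of length less than 5 matches, and 00101 is the lexicographically first match of length 5.

00101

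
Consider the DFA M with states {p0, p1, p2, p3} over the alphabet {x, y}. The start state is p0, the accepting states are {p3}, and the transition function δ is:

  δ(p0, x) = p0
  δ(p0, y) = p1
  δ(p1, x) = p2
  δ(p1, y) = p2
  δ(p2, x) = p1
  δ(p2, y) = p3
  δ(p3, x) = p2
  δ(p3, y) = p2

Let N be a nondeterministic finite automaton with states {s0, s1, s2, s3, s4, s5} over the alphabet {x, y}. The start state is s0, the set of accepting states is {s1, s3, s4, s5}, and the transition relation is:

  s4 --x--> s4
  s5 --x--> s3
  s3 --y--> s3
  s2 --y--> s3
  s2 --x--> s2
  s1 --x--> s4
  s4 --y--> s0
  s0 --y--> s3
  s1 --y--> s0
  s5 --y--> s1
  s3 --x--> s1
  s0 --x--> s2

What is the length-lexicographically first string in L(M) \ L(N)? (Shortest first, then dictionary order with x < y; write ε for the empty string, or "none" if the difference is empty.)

yxy

The string yxy is accepted by M but not by N.
No shorter string lies in the difference, and yxy is the lexicographically first length-3 string in L(M) \ L(N).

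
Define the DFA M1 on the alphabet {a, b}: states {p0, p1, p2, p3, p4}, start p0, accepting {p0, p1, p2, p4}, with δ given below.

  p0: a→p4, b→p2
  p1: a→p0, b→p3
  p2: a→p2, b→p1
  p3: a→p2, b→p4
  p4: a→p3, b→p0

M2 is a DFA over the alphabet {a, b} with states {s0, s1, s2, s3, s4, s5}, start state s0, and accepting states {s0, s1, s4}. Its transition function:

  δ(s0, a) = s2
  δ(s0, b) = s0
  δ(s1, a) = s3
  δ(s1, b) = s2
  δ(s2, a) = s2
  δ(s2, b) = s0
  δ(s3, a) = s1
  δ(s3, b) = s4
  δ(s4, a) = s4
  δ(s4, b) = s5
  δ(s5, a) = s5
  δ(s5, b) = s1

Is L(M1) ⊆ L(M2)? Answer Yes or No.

The string a is in L(M1) but not in L(M2).
So L(M1) ⊄ L(M2).

No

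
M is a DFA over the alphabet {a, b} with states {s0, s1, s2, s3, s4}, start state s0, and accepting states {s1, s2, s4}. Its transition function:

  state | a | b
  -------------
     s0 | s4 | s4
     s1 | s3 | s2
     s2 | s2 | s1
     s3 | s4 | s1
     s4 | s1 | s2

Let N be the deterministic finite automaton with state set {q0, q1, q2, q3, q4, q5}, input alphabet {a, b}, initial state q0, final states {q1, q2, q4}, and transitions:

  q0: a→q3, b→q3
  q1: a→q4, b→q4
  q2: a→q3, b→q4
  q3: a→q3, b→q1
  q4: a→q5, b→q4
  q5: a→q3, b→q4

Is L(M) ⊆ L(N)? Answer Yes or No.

No

The string a is in L(M) but not in L(N).
So L(M) ⊄ L(N).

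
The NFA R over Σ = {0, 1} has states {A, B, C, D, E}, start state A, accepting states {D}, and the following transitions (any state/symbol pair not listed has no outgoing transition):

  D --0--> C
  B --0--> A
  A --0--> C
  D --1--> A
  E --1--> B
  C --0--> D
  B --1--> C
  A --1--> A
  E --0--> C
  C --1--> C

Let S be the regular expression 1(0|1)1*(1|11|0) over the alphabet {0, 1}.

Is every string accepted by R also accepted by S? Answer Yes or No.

The string 00 is in L(R) but not in L(S).
So L(R) ⊄ L(S).

No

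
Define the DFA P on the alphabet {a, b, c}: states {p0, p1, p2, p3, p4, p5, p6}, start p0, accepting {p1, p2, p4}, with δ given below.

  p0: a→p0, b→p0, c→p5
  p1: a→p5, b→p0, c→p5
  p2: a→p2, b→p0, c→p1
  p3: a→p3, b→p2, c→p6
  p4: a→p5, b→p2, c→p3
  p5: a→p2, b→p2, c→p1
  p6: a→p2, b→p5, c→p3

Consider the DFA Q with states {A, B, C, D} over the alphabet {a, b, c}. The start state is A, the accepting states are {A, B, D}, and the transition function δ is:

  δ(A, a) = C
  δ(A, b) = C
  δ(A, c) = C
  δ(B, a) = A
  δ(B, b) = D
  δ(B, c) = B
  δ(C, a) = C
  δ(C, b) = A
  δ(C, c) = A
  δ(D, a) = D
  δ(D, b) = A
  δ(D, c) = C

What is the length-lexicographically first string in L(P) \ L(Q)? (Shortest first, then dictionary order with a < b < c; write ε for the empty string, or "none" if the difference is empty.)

ca

The string ca is accepted by P but not by Q.
No shorter string lies in the difference, and ca is the lexicographically first length-2 string in L(P) \ L(Q).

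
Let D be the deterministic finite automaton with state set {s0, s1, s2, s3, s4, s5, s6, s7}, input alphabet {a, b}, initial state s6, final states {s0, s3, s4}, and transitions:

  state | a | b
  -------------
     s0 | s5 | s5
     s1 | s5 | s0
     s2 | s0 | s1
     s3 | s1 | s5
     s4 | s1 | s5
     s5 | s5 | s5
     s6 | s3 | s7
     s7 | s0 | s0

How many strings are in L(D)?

The useful subgraph on states {s0, s1, s3, s6, s7} is acyclic, so L(D) is finite; the longest accepting path visits 4 useful states, giving maximum string length 3.
Counting accepting paths from s6 by length: 1 of length 1, 2 of length 2, 1 of length 3. Total 4.

4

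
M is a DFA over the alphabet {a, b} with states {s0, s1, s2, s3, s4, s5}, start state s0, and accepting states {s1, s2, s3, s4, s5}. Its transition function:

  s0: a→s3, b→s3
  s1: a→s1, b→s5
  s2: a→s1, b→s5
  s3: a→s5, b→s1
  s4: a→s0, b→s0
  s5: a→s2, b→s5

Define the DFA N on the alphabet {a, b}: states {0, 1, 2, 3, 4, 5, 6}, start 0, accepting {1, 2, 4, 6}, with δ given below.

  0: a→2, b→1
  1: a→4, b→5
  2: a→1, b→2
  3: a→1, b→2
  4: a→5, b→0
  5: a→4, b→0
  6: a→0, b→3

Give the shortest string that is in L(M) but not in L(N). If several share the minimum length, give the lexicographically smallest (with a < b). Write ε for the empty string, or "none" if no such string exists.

bb

The string bb is accepted by M but not by N.
No shorter string lies in the difference, and bb is the lexicographically first length-2 string in L(M) \ L(N).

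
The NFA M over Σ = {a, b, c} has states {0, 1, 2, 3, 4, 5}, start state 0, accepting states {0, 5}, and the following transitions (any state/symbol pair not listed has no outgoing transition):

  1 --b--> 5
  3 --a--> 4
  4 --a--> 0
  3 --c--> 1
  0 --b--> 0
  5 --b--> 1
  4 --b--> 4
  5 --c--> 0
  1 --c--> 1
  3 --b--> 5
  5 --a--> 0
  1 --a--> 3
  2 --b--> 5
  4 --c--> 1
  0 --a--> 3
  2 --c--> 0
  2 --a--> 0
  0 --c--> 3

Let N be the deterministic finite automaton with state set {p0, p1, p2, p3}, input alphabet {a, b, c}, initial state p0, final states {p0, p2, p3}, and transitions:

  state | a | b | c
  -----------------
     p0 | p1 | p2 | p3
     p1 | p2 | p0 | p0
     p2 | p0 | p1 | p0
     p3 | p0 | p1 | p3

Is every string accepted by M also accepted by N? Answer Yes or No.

The string bb is in L(M) but not in L(N).
So L(M) ⊄ L(N).

No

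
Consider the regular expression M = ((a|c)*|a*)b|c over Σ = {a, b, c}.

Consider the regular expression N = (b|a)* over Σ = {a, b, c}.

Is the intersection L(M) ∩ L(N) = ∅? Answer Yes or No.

The string b is accepted by both M and N.
Hence L(M) ∩ L(N) ≠ ∅.

No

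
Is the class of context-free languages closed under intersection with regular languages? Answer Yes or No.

Run a PDA for the context-free language and a DFA for the regular one in parallel (product of finite controls, the PDA's stack unchanged, the DFA advancing only on input moves); the product PDA accepts exactly the intersection. (Intersection of two CFLs, by contrast, can fail to be context-free.)
So the context-free languages are closed under intersection with a regular language.

Yes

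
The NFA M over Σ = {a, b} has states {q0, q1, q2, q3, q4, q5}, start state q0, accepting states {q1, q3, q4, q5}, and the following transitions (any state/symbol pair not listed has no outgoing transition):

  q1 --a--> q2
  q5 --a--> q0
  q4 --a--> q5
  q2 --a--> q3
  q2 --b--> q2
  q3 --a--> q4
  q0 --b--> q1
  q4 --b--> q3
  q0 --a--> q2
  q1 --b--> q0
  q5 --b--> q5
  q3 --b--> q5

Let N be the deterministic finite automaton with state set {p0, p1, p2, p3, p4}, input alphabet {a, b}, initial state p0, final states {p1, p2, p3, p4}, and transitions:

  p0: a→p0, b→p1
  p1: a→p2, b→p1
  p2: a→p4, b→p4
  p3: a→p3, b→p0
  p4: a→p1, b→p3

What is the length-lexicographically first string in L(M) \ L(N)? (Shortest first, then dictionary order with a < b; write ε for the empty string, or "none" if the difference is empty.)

The string aa is accepted by M but not by N.
No shorter string lies in the difference, and aa is the lexicographically first length-2 string in L(M) \ L(N).

aa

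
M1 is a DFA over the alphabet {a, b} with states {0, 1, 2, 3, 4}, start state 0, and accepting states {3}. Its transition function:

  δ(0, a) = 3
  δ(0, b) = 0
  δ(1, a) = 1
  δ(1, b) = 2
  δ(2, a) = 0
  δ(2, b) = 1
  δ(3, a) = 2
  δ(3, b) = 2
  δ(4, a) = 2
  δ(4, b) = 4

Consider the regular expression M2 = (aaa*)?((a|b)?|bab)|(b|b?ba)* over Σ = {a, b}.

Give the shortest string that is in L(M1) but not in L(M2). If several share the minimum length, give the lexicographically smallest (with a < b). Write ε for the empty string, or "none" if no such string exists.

abaa

The string abaa is accepted by M1 but not by M2.
No shorter string lies in the difference, and abaa is the lexicographically first length-4 string in L(M1) \ L(M2).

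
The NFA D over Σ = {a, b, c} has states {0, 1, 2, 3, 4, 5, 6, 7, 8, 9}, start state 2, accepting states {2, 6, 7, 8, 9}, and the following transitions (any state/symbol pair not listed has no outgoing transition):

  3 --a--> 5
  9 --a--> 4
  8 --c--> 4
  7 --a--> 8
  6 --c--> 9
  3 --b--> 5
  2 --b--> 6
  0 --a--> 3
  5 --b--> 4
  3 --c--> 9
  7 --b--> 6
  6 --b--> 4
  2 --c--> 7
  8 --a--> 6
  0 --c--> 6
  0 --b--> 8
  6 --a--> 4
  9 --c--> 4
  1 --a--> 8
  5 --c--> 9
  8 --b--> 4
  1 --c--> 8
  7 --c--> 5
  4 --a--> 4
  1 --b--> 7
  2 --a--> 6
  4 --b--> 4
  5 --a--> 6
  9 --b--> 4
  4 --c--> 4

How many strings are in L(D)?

The useful subgraph on states {2, 5, 6, 7, 8, 9} is acyclic, so L(D) is finite; the longest accepting path visits 5 useful states, giving maximum string length 4.
Counting accepting paths from 2 by length: 1 of length 0, 3 of length 1, 4 of length 2, 4 of length 3, 2 of length 4. Total 14.

14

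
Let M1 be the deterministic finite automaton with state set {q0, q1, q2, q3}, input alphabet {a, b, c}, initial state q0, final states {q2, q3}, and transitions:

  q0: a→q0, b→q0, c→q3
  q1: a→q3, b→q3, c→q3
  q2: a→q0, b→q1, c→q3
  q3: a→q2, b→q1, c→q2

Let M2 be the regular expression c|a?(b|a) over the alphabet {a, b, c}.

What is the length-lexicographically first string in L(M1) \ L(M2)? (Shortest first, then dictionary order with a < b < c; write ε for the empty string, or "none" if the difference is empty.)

The string ac is accepted by M1 but not by M2.
No shorter string lies in the difference, and ac is the lexicographically first length-2 string in L(M1) \ L(M2).

ac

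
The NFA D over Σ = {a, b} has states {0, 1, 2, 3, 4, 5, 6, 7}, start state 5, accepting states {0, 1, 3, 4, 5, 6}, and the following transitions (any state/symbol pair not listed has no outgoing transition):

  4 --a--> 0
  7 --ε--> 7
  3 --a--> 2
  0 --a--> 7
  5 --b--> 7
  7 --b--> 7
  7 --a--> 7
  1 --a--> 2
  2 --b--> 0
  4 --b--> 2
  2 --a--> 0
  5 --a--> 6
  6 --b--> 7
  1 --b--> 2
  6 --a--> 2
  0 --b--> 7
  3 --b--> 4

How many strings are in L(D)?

4

The useful subgraph on states {0, 2, 5, 6} is acyclic, so L(D) is finite; the longest accepting path visits 4 useful states, giving maximum string length 3.
Counting accepting paths from 5 by length: 1 of length 0, 1 of length 1, 2 of length 3. Total 4.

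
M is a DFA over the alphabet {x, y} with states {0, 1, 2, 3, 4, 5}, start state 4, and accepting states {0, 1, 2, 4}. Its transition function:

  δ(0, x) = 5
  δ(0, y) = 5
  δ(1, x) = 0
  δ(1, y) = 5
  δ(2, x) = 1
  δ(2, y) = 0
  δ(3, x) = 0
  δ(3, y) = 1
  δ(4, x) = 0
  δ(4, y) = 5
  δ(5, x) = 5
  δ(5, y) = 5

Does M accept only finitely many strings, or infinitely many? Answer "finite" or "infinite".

The useful states (reachable from 4 and able to reach an accepting state) are {0, 4}.
Restricted to these states the transition graph has no cycle, so every accepting path has bounded length and L is finite.

finite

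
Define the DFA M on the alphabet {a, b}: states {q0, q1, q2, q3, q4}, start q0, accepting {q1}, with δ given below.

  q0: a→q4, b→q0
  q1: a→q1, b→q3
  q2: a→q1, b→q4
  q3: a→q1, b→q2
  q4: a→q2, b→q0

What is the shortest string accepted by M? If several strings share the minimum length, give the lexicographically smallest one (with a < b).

aaa

A breadth-first search from q0 reaches an accepting state first via the path q0 → q4 → q2 → q1 on input aaa.
No string of length < 3 is accepted (BFS exhausts all shorter strings without reaching an accepting state), and aaa is the lexicographically least accepting string of length 3.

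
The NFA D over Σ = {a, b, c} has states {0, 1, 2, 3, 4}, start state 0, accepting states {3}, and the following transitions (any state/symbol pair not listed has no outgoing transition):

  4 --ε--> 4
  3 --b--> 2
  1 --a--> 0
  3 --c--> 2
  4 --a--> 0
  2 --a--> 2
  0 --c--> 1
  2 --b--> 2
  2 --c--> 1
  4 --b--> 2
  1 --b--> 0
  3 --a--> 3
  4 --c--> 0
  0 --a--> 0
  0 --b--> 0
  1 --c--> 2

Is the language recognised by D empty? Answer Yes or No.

Yes

The states reachable from the start state are {0, 1, 2}.
None of the accepting states {3} is reachable, so no string is accepted and L(D) = ∅.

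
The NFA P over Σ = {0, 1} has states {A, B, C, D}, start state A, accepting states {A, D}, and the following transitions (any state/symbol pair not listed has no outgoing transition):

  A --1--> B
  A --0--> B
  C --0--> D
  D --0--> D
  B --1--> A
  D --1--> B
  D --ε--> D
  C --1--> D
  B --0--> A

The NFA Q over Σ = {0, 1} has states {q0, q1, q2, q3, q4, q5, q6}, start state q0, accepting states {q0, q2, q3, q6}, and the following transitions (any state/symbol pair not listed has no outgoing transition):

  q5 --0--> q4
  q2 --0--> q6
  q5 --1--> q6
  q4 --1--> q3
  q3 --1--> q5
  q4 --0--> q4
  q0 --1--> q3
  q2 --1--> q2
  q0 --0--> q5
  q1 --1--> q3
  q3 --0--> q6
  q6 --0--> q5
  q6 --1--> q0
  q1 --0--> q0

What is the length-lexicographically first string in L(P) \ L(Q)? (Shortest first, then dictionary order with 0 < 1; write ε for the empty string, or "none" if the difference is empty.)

00

The string 00 is accepted by P but not by Q.
No shorter string lies in the difference, and 00 is the lexicographically first length-2 string in L(P) \ L(Q).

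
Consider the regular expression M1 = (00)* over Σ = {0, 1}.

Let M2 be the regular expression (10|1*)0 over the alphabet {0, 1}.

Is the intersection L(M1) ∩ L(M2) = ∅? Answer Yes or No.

Yes

Converting the expression M1 to a DFA (subset construction, then merging equivalent states) gives the minimal DFA with states {r0, r1, r2}, start state r0, accepting states {r0} and transitions r0: 0→r1, 1→r2; r1: 0→r0, 1→r2; r2: 0→r2, 1→r2.
Converting the expression M2 to a DFA (subset construction, then merging equivalent states) gives the minimal DFA with states {t0, t1, t2, t3, t4, t5}, start state t0, accepting states {t1, t4} and transitions t0: 0→t1, 1→t2; t1: 0→t3, 1→t3; t2: 0→t4, 1→t5; t3: 0→t3, 1→t3; t4: 0→t1, 1→t3; t5: 0→t1, 1→t5.
Exploring the product automaton M1 × M2 from the start pair (r0, t0), following both machines on each input symbol, reaches 9 state pairs: (r0, t0), (r1, t1), (r2, t2), (r0, t3), (r2, t3), (r2, t4), (r2, t5), (r1, t3), (r2, t1).
M1 accepts in {r0} and M2 accepts in {t1, t4}; no reachable pair has both components accepting, so no string drives both machines to acceptance simultaneously and L(M1) ∩ L(M2) = ∅.
So no string is accepted by both, and the intersection is empty.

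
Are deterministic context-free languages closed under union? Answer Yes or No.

{aⁿbⁿ : n≥0} and {aⁿb²ⁿ : n≥0} are each accepted by a deterministic PDA (push the a's; pop one per b, respectively one per two b's), but their union U is not. Suppose a DPDA M accepted U. Being deterministic, M has a single run on aⁿb²ⁿ, and since aⁿbⁿ ∈ U that run passes through an accepting configuration right after consuming the prefix aⁿbⁿ and then goes on to accept again after n more b's. Build an ordinary (nondeterministic) PDA M′ that simulates M on a's and b's and, at any moment when M is in an accepting state, may switch to a second mode in which it reads only c's, feeding each c to M as a b; M′ accepts when M does. Then M′ accepts aⁱbʲcᵏ (k≥1) exactly when both aⁱbʲ ∈ U and aⁱbʲ⁺ᵏ ∈ U, and checking the four cases (i=j or j=2i, combined with j+k=i or j+k=2i) leaves only i=j=k: so L(M′) ∩ a*b*c⁺ = {aⁿbⁿcⁿ : n≥1} would be context-free, which it is not (pumping lemma) — contradiction. (The union is an unambiguous CFL; it is determinism, not unambiguity, that fails.)

No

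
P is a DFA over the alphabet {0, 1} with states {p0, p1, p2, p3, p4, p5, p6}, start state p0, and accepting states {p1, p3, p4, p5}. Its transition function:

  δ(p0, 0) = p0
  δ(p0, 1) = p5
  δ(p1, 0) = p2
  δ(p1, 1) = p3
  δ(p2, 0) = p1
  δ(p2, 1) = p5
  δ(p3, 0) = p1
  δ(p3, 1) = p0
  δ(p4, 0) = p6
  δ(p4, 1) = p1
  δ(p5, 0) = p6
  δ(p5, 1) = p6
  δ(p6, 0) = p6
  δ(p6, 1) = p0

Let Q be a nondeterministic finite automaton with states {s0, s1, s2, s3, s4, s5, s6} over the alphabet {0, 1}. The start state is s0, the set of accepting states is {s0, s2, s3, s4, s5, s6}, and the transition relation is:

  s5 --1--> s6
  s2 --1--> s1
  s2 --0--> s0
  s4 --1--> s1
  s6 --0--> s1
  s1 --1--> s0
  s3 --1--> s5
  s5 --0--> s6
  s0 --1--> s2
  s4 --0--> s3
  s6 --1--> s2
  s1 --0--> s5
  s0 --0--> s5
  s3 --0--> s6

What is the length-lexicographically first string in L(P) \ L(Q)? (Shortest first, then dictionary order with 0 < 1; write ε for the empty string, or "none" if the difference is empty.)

1011

The string 1011 is accepted by P but not by Q.
No shorter string lies in the difference, and 1011 is the lexicographically first length-4 string in L(P) \ L(Q).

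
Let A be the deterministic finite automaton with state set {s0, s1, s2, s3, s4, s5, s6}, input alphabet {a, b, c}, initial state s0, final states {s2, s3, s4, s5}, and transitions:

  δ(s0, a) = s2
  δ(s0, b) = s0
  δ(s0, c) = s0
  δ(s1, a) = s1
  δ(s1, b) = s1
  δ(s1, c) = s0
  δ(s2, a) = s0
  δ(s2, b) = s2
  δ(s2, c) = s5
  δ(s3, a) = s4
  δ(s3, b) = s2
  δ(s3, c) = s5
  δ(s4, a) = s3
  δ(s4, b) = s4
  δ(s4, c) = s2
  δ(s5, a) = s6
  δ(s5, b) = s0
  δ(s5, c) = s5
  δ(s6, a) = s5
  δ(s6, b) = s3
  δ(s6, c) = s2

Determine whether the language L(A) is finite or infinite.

State s0 is reachable from the start and can reach an accepting state, and it lies on the cycle s0 → s0.
Traversing that cycle any number of times yields accepted strings of unbounded length, so the language is infinite.

infinite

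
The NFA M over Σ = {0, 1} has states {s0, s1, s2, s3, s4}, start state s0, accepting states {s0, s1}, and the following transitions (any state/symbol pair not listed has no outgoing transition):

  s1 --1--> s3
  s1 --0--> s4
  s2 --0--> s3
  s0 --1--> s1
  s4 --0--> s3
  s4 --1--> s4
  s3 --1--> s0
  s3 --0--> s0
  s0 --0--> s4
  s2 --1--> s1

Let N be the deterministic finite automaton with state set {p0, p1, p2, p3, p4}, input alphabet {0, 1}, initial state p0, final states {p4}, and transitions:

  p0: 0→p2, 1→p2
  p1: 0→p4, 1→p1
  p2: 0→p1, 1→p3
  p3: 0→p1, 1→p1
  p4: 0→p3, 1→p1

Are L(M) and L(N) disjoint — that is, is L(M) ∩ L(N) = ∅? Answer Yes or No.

The string 000 is accepted by both M and N.
Hence L(M) ∩ L(N) ≠ ∅.

No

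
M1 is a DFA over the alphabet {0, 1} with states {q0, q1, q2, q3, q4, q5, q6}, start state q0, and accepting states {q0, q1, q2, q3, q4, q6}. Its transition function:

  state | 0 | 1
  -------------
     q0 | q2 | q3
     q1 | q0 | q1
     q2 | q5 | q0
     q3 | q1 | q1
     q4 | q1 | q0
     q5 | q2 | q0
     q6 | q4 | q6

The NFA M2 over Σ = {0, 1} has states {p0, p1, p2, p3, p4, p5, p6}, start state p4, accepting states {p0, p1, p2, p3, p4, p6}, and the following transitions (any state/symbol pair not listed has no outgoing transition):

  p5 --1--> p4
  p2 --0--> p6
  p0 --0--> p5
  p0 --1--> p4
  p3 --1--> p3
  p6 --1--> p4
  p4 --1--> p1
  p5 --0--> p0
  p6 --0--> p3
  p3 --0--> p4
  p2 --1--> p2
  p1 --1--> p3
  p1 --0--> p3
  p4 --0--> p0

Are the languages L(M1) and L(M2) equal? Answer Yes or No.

Exploring the product automaton M1 × M2 from the start pair (q0, p4), following both machines on each input symbol, reaches 5 state pairs: (q0, p4), (q2, p0), (q3, p1), (q5, p5), (q1, p3).
M1 accepts in {q0, q1, q2, q3, q4, q6} and M2 accepts in {p0, p1, p2, p3, p4, p6}. In every reachable pair the two components are either both accepting — (q0, p4), (q2, p0), (q3, p1), (q1, p3) — or both non-accepting, so no string is accepted by exactly one of the machines: L(M1) \ L(M2) and L(M2) \ L(M1) are both empty.
Hence every string is accepted by M1 iff it is accepted by M2, and the two languages coincide.

Yes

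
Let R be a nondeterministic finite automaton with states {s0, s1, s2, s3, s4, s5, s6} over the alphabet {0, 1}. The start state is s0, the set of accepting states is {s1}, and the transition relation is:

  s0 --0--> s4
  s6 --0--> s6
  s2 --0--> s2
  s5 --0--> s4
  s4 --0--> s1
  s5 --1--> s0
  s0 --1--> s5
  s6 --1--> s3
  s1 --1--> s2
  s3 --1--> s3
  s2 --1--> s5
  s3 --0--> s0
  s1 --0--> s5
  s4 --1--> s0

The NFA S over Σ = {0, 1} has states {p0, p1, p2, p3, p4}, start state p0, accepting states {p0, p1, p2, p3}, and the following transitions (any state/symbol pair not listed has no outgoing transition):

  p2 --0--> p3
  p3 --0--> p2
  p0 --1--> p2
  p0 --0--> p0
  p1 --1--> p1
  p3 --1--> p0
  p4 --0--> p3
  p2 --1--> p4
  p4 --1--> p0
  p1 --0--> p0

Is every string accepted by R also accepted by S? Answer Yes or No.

Exploring the product automaton R × S from the start pair (s0, p0), following both machines on each input symbol, reaches 17 state pairs: (s0, p0), (s4, p0), (s5, p2), (s1, p0), (s0, p2), (s4, p3), (s0, p4), (s5, p0), (s2, p2), (s5, p4), (s1, p2), (s2, p3), (s5, p3), (s2, p4), (s4, p2), (s1, p3), (s2, p0).
R accepts in {s1} and S accepts in {p0, p1, p2, p3}. The reachable pairs whose R-component is accepting are (s1, p0), (s1, p2), (s1, p3); in each of them the S-component is accepting too, so the product for L(R) \ L(S) (R-component accepting, S-component rejecting) has no reachable accepting pair and the difference is empty.
Hence every string in L(R) is also in L(S).

Yes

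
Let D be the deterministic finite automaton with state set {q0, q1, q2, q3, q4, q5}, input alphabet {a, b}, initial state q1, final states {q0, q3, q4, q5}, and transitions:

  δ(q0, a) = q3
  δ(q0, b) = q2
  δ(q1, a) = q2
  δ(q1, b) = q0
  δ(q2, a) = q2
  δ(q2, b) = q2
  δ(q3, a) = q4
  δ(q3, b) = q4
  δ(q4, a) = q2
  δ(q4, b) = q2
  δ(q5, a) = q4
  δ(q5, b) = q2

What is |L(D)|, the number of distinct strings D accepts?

The useful subgraph on states {q0, q1, q3, q4} is acyclic, so L(D) is finite; the longest accepting path visits 4 useful states, giving maximum string length 3.
Counting accepting paths from q1 by length: 1 of length 1, 1 of length 2, 2 of length 3. Total 4.

4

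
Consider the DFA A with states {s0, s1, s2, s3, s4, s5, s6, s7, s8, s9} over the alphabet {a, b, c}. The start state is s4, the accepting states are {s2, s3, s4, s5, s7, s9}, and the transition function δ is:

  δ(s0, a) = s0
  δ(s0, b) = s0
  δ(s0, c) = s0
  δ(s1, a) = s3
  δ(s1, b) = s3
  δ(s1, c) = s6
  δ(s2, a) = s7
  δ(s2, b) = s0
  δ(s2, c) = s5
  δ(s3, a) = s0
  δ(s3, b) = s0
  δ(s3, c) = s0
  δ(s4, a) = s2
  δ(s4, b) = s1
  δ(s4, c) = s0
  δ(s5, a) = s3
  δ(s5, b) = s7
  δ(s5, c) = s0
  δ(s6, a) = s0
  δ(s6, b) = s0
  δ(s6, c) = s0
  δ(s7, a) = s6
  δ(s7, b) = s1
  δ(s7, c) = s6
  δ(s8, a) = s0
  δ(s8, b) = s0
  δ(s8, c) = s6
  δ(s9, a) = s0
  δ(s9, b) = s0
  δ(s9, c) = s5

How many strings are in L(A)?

The useful subgraph on states {s1, s2, s3, s4, s5, s7} is acyclic, so L(A) is finite; the longest accepting path visits 6 useful states, giving maximum string length 5.
Counting accepting paths from s4 by length: 1 of length 0, 1 of length 1, 4 of length 2, 2 of length 3, 2 of length 4, 2 of length 5. Total 12.

12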